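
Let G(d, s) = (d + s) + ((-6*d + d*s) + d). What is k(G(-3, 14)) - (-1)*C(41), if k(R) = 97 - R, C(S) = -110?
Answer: 3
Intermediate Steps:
G(d, s) = s - 4*d + d*s (G(d, s) = (d + s) + (-5*d + d*s) = s - 4*d + d*s)
k(G(-3, 14)) - (-1)*C(41) = (97 - (14 - 4*(-3) - 3*14)) - (-1)*(-110) = (97 - (14 + 12 - 42)) - 1*110 = (97 - 1*(-16)) - 110 = (97 + 16) - 110 = 113 - 110 = 3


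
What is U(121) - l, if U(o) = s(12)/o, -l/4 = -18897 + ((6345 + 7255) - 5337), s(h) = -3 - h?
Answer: -5146871/121 ≈ -42536.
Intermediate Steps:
l = 42536 (l = -4*(-18897 + ((6345 + 7255) - 5337)) = -4*(-18897 + (13600 - 5337)) = -4*(-18897 + 8263) = -4*(-10634) = 42536)
U(o) = -15/o (U(o) = (-3 - 1*12)/o = (-3 - 12)/o = -15/o)
U(121) - l = -15/121 - 1*42536 = -15*1/121 - 42536 = -15/121 - 42536 = -5146871/121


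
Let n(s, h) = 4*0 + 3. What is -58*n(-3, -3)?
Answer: -174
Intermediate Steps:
n(s, h) = 3 (n(s, h) = 0 + 3 = 3)
-58*n(-3, -3) = -58*3 = -174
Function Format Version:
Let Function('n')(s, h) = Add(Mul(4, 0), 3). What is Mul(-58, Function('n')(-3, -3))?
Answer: -174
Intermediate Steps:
Function('n')(s, h) = 3 (Function('n')(s, h) = Add(0, 3) = 3)
Mul(-58, Function('n')(-3, -3)) = Mul(-58, 3) = -174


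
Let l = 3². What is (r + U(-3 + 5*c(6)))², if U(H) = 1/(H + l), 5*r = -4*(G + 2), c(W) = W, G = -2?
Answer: 1/1296 ≈ 0.00077160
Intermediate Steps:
l = 9
r = 0 (r = (-4*(-2 + 2))/5 = (-4*0)/5 = (⅕)*0 = 0)
U(H) = 1/(9 + H) (U(H) = 1/(H + 9) = 1/(9 + H))
(r + U(-3 + 5*c(6)))² = (0 + 1/(9 + (-3 + 5*6)))² = (0 + 1/(9 + (-3 + 30)))² = (0 + 1/(9 + 27))² = (0 + 1/36)² = (1/36)² = 1/1296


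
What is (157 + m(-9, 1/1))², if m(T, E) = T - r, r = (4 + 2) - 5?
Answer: 21609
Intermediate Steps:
r = 1 (r = 6 - 5 = 1)
m(T, E) = -1 + T (m(T, E) = T - 1*1 = T - 1 = -1 + T)
(157 + m(-9, 1/1))² = (157 + (-1 - 9))² = (157 - 10)² = 147² = 21609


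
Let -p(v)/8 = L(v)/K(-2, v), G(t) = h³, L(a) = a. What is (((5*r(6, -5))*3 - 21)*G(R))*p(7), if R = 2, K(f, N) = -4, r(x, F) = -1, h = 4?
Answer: -32256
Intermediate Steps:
G(t) = 64 (G(t) = 4³ = 64)
p(v) = 2*v (p(v) = -8*v/(-4) = -8*v*(-1)/4 = -(-2)*v = 2*v)
(((5*r(6, -5))*3 - 21)*G(R))*p(7) = (((5*(-1))*3 - 21)*64)*(2*7) = ((-5*3 - 21)*64)*14 = ((-15 - 21)*64)*14 = -36*64*14 = -2304*14 = -32256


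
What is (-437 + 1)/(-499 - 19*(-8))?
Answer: 436/347 ≈ 1.2565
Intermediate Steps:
(-437 + 1)/(-499 - 19*(-8)) = -436/(-499 + 152) = -436/(-347) = -436*(-1/347) = 436/347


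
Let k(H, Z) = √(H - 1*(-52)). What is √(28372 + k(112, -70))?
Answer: √(28372 + 2*√41) ≈ 168.48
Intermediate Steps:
k(H, Z) = √(52 + H) (k(H, Z) = √(H + 52) = √(52 + H))
√(28372 + k(112, -70)) = √(28372 + √(52 + 112)) = √(28372 + √164) = √(28372 + 2*√41)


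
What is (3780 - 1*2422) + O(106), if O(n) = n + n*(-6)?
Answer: 828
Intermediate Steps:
O(n) = -5*n (O(n) = n - 6*n = -5*n)
(3780 - 1*2422) + O(106) = (3780 - 1*2422) - 5*106 = (3780 - 2422) - 530 = 1358 - 530 = 828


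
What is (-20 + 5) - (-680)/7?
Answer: 575/7 ≈ 82.143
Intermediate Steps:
(-20 + 5) - (-680)/7 = -15 - (-680)/7 = -15 - 17*(-40/7) = -15 + 680/7 = 575/7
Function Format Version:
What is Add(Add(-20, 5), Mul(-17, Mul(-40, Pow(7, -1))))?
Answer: Rational(575, 7) ≈ 82.143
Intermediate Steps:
Add(Add(-20, 5), Mul(-17, Mul(-40, Pow(7, -1)))) = Add(-15, Mul(-17, Mul(-40, Rational(1, 7)))) = Add(-15, Mul(-17, Rational(-40, 7))) = Add(-15, Rational(680, 7)) = Rational(575, 7)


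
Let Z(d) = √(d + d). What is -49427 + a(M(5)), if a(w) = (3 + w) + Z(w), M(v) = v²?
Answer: -49399 + 5*√2 ≈ -49392.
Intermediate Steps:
Z(d) = √2*√d (Z(d) = √(2*d) = √2*√d)
a(w) = 3 + w + √2*√w (a(w) = (3 + w) + √2*√w = 3 + w + √2*√w)
-49427 + a(M(5)) = -49427 + (3 + 5² + √2*√(5²)) = -49427 + (3 + 25 + √2*√25) = -49427 + (3 + 25 + √2*5) = -49427 + (3 + 25 + 5*√2) = -49427 + (28 + 5*√2) = -49399 + 5*√2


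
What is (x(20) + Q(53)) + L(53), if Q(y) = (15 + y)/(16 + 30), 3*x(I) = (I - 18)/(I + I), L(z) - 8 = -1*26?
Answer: -22777/1380 ≈ -16.505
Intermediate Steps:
L(z) = -18 (L(z) = 8 - 1*26 = 8 - 26 = -18)
x(I) = (-18 + I)/(6*I) (x(I) = ((I - 18)/(I + I))/3 = ((-18 + I)/((2*I)))/3 = ((-18 + I)*(1/(2*I)))/3 = ((-18 + I)/(2*I))/3 = (-18 + I)/(6*I))
Q(y) = 15/46 + y/46 (Q(y) = (15 + y)/46 = (15 + y)*(1/46) = 15/46 + y/46)
(x(20) + Q(53)) + L(53) = ((⅙)*(-18 + 20)/20 + (15/46 + (1/46)*53)) - 18 = ((⅙)*(1/20)*2 + (15/46 + 53/46)) - 18 = (1/60 + 34/23) - 18 = 2063/1380 - 18 = -22777/1380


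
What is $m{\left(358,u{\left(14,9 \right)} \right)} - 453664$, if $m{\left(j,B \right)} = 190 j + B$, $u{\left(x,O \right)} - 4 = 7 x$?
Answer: $-385542$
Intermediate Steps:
$u{\left(x,O \right)} = 4 + 7 x$
$m{\left(j,B \right)} = B + 190 j$
$m{\left(358,u{\left(14,9 \right)} \right)} - 453664 = \left(\left(4 + 7 \cdot 14\right) + 190 \cdot 358\right) - 453664 = \left(\left(4 + 98\right) + 68020\right) - 453664 = \left(102 + 68020\right) - 453664 = 68122 - 453664 = -385542$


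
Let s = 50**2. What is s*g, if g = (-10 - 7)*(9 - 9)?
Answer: 0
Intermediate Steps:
s = 2500
g = 0 (g = -17*0 = 0)
s*g = 2500*0 = 0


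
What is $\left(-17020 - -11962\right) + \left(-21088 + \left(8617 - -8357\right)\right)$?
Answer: $-9172$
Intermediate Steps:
$\left(-17020 - -11962\right) + \left(-21088 + \left(8617 - -8357\right)\right) = \left(-17020 + 11962\right) + \left(-21088 + \left(8617 + 8357\right)\right) = -5058 + \left(-21088 + 16974\right) = -5058 - 4114 = -9172$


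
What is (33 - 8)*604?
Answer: 15100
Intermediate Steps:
(33 - 8)*604 = 25*604 = 15100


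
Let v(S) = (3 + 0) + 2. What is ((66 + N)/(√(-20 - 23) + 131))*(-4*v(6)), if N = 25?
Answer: -59605/4301 + 455*I*√43/4301 ≈ -13.858 + 0.69371*I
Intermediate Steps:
v(S) = 5 (v(S) = 3 + 2 = 5)
((66 + N)/(√(-20 - 23) + 131))*(-4*v(6)) = ((66 + 25)/(√(-20 - 23) + 131))*(-4*5) = (91/(√(-43) + 131))*(-20) = (91/(I*√43 + 131))*(-20) = (91/(131 + I*√43))*(-20) = -1820/(131 + I*√43)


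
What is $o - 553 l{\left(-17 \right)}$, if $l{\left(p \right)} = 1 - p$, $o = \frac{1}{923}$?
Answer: $- \frac{9187541}{923} \approx -9954.0$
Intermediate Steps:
$o = \frac{1}{923} \approx 0.0010834$
$o - 553 l{\left(-17 \right)} = \frac{1}{923} - 553 \left(1 - -17\right) = \frac{1}{923} - 553 \left(1 + 17\right) = \frac{1}{923} - 9954 = - \frac{9187541}{923}$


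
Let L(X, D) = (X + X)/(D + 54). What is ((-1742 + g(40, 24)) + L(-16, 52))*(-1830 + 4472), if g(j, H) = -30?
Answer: -248168344/53 ≈ -4.6824e+6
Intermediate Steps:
L(X, D) = 2*X/(54 + D) (L(X, D) = (2*X)/(54 + D) = 2*X/(54 + D))
((-1742 + g(40, 24)) + L(-16, 52))*(-1830 + 4472) = ((-1742 - 30) + 2*(-16)/(54 + 52))*(-1830 + 4472) = (-1772 + 2*(-16)/106)*2642 = (-1772 + 2*(-16)*(1/106))*2642 = (-1772 - 16/53)*2642 = -93932/53*2642 = -248168344/53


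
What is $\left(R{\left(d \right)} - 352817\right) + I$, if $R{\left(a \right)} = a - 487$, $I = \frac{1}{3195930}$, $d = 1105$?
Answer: $- \frac{1125603350069}{3195930} \approx -3.522 \cdot 10^{5}$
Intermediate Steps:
$I = \frac{1}{3195930} \approx 3.129 \cdot 10^{-7}$
$R{\left(a \right)} = -487 + a$ ($R{\left(a \right)} = a - 487 = -487 + a$)
$\left(R{\left(d \right)} - 352817\right) + I = \left(\left(-487 + 1105\right) - 352817\right) + \frac{1}{3195930} = \left(618 - 352817\right) + \frac{1}{3195930} = -352199 + \frac{1}{3195930} = - \frac{1125603350069}{3195930}$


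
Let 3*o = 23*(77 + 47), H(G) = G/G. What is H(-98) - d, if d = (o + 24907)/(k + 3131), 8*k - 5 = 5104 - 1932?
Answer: -535909/84675 ≈ -6.3290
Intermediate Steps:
k = 3177/8 (k = 5/8 + (5104 - 1932)/8 = 5/8 + (1/8)*3172 = 5/8 + 793/2 = 3177/8 ≈ 397.13)
H(G) = 1
o = 2852/3 (o = (23*(77 + 47))/3 = (23*124)/3 = (1/3)*2852 = 2852/3 ≈ 950.67)
d = 620584/84675 (d = (2852/3 + 24907)/(3177/8 + 3131) = 77573/(3*(28225/8)) = (77573/3)*(8/28225) = 620584/84675 ≈ 7.3290)
H(-98) - d = 1 - 1*620584/84675 = 1 - 620584/84675 = -535909/84675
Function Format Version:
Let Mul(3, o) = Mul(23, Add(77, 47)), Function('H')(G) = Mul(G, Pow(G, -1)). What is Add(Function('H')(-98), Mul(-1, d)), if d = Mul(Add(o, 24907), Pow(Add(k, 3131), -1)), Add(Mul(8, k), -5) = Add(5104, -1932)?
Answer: Rational(-535909, 84675) ≈ -6.3290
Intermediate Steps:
k = Rational(3177, 8) (k = Add(Rational(5, 8), Mul(Rational(1, 8), Add(5104, -1932))) = Add(Rational(5, 8), Mul(Rational(1, 8), 3172)) = Add(Rational(5, 8), Rational(793, 2)) = Rational(3177, 8) ≈ 397.13)
Function('H')(G) = 1
o = Rational(2852, 3) (o = Mul(Rational(1, 3), Mul(23, Add(77, 47))) = Mul(Rational(1, 3), Mul(23, 124)) = Mul(Rational(1, 3), 2852) = Rational(2852, 3) ≈ 950.67)
d = Rational(620584, 84675) (d = Mul(Add(Rational(2852, 3), 24907), Pow(Add(Rational(3177, 8), 3131), -1)) = Mul(Rational(77573, 3), Pow(Rational(28225, 8), -1)) = Mul(Rational(77573, 3), Rational(8, 28225)) = Rational(620584, 84675) ≈ 7.3290)
Add(Function('H')(-98), Mul(-1, d)) = Add(1, Mul(-1, Rational(620584, 84675))) = Add(1, Rational(-620584, 84675)) = Rational(-535909, 84675)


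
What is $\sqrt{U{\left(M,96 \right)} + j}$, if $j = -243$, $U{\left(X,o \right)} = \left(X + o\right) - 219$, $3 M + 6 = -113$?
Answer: $\frac{i \sqrt{3651}}{3} \approx 20.141 i$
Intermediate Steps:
$M = - \frac{119}{3}$ ($M = -2 + \frac{1}{3} \left(-113\right) = -2 - \frac{113}{3} = - \frac{119}{3} \approx -39.667$)
$U{\left(X,o \right)} = -219 + X + o$
$\sqrt{U{\left(M,96 \right)} + j} = \sqrt{\left(-219 - \frac{119}{3} + 96\right) - 243} = \sqrt{- \frac{488}{3} - 243} = \sqrt{- \frac{1217}{3}} = \frac{i \sqrt{3651}}{3}$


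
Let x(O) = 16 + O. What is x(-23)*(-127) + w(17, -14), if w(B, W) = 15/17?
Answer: 15128/17 ≈ 889.88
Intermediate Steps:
w(B, W) = 15/17 (w(B, W) = 15*(1/17) = 15/17)
x(-23)*(-127) + w(17, -14) = (16 - 23)*(-127) + 15/17 = -7*(-127) + 15/17 = 889 + 15/17 = 15128/17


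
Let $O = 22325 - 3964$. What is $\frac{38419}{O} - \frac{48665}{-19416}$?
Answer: $\frac{1639481369}{356497176} \approx 4.5989$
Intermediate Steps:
$O = 18361$
$\frac{38419}{O} - \frac{48665}{-19416} = \frac{38419}{18361} - \frac{48665}{-19416} = 38419 \cdot \frac{1}{18361} - - \frac{48665}{19416} = \frac{38419}{18361} + \frac{48665}{19416} = \frac{1639481369}{356497176}$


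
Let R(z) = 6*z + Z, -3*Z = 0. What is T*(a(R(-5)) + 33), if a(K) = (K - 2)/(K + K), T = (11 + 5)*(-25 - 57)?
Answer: -659936/15 ≈ -43996.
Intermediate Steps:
T = -1312 (T = 16*(-82) = -1312)
Z = 0 (Z = -⅓*0 = 0)
R(z) = 6*z (R(z) = 6*z + 0 = 6*z)
a(K) = (-2 + K)/(2*K) (a(K) = (-2 + K)/((2*K)) = (-2 + K)*(1/(2*K)) = (-2 + K)/(2*K))
T*(a(R(-5)) + 33) = -1312*((-2 + 6*(-5))/(2*((6*(-5)))) + 33) = -1312*((½)*(-2 - 30)/(-30) + 33) = -1312*((½)*(-1/30)*(-32) + 33) = -1312*(8/15 + 33) = -1312*503/15 = -659936/15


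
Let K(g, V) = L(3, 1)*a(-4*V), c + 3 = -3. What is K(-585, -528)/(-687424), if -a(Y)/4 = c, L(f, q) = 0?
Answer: 0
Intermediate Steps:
c = -6 (c = -3 - 3 = -6)
a(Y) = 24 (a(Y) = -4*(-6) = 24)
K(g, V) = 0 (K(g, V) = 0*24 = 0)
K(-585, -528)/(-687424) = 0/(-687424) = 0*(-1/687424) = 0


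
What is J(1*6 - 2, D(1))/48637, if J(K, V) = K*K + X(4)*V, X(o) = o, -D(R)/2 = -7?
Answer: 72/48637 ≈ 0.0014804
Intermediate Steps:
D(R) = 14 (D(R) = -2*(-7) = 14)
J(K, V) = K² + 4*V (J(K, V) = K*K + 4*V = K² + 4*V)
J(1*6 - 2, D(1))/48637 = ((1*6 - 2)² + 4*14)/48637 = ((6 - 2)² + 56)*(1/48637) = (4² + 56)*(1/48637) = (16 + 56)*(1/48637) = 72*(1/48637) = 72/48637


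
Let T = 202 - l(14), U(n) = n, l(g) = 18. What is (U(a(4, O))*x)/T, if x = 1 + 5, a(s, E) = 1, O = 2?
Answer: 3/92 ≈ 0.032609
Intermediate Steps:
x = 6
T = 184 (T = 202 - 1*18 = 202 - 18 = 184)
(U(a(4, O))*x)/T = (1*6)/184 = 6*(1/184) = 3/92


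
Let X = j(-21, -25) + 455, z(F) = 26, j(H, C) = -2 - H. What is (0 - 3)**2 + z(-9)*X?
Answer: 12333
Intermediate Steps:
X = 474 (X = (-2 - 1*(-21)) + 455 = (-2 + 21) + 455 = 19 + 455 = 474)
(0 - 3)**2 + z(-9)*X = (0 - 3)**2 + 26*474 = (-3)**2 + 12324 = 9 + 12324 = 12333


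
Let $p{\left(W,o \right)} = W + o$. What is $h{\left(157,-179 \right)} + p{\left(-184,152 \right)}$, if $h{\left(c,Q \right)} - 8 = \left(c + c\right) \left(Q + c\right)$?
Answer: $-6932$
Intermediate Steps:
$h{\left(c,Q \right)} = 8 + 2 c \left(Q + c\right)$ ($h{\left(c,Q \right)} = 8 + \left(c + c\right) \left(Q + c\right) = 8 + 2 c \left(Q + c\right)$)
$h{\left(157,-179 \right)} + p{\left(-184,152 \right)} = \left(8 + 2 \cdot 157^{2} + 2 \left(-179\right) 157\right) + \left(-184 + 152\right) = \left(8 + 2 \cdot 24649 - 56206\right) - 32 = \left(8 + 49298 - 56206\right) - 32 = -6900 - 32 = -6932$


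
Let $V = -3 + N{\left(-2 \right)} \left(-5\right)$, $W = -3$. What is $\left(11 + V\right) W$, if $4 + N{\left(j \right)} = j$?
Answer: $-114$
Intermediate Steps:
$N{\left(j \right)} = -4 + j$
$V = 27$ ($V = -3 + \left(-4 - 2\right) \left(-5\right) = -3 - -30 = -3 + 30 = 27$)
$\left(11 + V\right) W = \left(11 + 27\right) \left(-3\right) = 38 \left(-3\right) = -114$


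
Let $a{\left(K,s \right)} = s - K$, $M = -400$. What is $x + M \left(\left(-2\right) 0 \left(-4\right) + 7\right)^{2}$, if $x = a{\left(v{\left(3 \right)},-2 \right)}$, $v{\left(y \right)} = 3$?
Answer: $-19605$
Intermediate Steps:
$x = -5$ ($x = -2 - 3 = -5$)
$x + M \left(\left(-2\right) 0 \left(-4\right) + 7\right)^{2} = -5 - 400 \left(\left(-2\right) 0 \left(-4\right) + 7\right)^{2} = -5 - 400 \left(0 \left(-4\right) + 7\right)^{2} = -5 - 400 \left(0 + 7\right)^{2} = -5 - 400 \cdot 7^{2} = -5 - 19600 = -19605$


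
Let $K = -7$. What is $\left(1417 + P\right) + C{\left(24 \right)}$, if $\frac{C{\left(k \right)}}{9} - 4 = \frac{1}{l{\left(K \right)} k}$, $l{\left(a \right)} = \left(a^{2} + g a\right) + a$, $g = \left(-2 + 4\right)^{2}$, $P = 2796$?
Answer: $\frac{475891}{112} \approx 4249.0$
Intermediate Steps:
$g = 4$ ($g = 2^{2} = 4$)
$l{\left(a \right)} = a^{2} + 5 a$ ($l{\left(a \right)} = \left(a^{2} + 4 a\right) + a = a^{2} + 5 a$)
$C{\left(k \right)} = 36 + \frac{9}{14 k}$ ($C{\left(k \right)} = 36 + \frac{9}{- 7 \left(5 - 7\right) k} = 36 + \frac{9}{\left(-7\right) \left(-2\right) k} = 36 + \frac{9}{14 k}$)
$\left(1417 + P\right) + C{\left(24 \right)} = \left(1417 + 2796\right) + \left(36 + \frac{9}{14 \cdot 24}\right) = 4213 + \left(36 + \frac{9}{14} \cdot \frac{1}{24}\right) = 4213 + \left(36 + \frac{3}{112}\right) = 4213 + \frac{4035}{112} = \frac{475891}{112}$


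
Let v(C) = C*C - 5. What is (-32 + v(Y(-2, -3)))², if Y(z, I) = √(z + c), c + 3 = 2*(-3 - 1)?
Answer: 2500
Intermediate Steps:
c = -11 (c = -3 + 2*(-3 - 1) = -3 + 2*(-4) = -3 - 8 = -11)
Y(z, I) = √(-11 + z) (Y(z, I) = √(z - 11) = √(-11 + z))
v(C) = -5 + C² (v(C) = C² - 5 = -5 + C²)
(-32 + v(Y(-2, -3)))² = (-32 + (-5 + (√(-11 - 2))²))² = (-32 + (-5 + (√(-13))²))² = (-32 + (-5 + (I*√13)²))² = (-32 + (-5 - 13))² = (-32 - 18)² = (-50)² = 2500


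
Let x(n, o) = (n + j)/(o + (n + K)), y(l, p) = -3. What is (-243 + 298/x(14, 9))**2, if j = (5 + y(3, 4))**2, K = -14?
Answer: 8836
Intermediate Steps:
j = 4 (j = (5 - 3)**2 = 2**2 = 4)
x(n, o) = (4 + n)/(-14 + n + o) (x(n, o) = (n + 4)/(o + (n - 14)) = (4 + n)/(o + (-14 + n)) = (4 + n)/(-14 + n + o))
(-243 + 298/x(14, 9))**2 = (-243 + 298/(((4 + 14)/(-14 + 14 + 9))))**2 = (-243 + 298/((18/9)))**2 = (-243 + 298/(((1/9)*18)))**2 = (-243 + 298/2)**2 = (-243 + 298*(1/2))**2 = (-243 + 149)**2 = (-94)**2 = 8836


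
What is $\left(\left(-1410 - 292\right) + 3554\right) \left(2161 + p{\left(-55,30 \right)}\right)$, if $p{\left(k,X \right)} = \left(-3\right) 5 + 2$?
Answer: $3978096$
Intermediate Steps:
$p{\left(k,X \right)} = -13$ ($p{\left(k,X \right)} = -15 + 2 = -13$)
$\left(\left(-1410 - 292\right) + 3554\right) \left(2161 + p{\left(-55,30 \right)}\right) = \left(\left(-1410 - 292\right) + 3554\right) \left(2161 - 13\right) = \left(\left(-1410 - 292\right) + 3554\right) 2148 = \left(-1702 + 3554\right) 2148 = 1852 \cdot 2148 = 3978096$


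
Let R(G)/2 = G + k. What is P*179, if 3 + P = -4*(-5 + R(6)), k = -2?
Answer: -2685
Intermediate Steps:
R(G) = -4 + 2*G (R(G) = 2*(G - 2) = 2*(-2 + G) = -4 + 2*G)
P = -15 (P = -3 - 4*(-5 + (-4 + 2*6)) = -3 - 4*(-5 + (-4 + 12)) = -3 - 4*(-5 + 8) = -3 - 4*3 = -3 - 12 = -15)
P*179 = -15*179 = -2685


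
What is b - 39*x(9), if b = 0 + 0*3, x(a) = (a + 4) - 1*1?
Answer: -468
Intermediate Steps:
x(a) = 3 + a (x(a) = (4 + a) - 1 = 3 + a)
b = 0 (b = 0 + 0 = 0)
b - 39*x(9) = 0 - 39*(3 + 9) = 0 - 39*12 = 0 - 468 = -468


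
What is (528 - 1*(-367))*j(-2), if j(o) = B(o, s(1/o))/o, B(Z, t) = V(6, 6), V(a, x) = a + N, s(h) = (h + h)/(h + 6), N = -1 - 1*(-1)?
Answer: -2685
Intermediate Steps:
N = 0 (N = -1 + 1 = 0)
s(h) = 2*h/(6 + h) (s(h) = (2*h)/(6 + h) = 2*h/(6 + h))
V(a, x) = a (V(a, x) = a + 0 = a)
B(Z, t) = 6
j(o) = 6/o
(528 - 1*(-367))*j(-2) = (528 - 1*(-367))*(6/(-2)) = (528 + 367)*(6*(-½)) = 895*(-3) = -2685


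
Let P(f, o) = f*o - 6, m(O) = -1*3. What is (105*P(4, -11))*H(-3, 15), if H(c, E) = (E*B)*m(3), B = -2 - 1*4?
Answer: -1417500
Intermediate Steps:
m(O) = -3
P(f, o) = -6 + f*o
B = -6 (B = -2 - 4 = -6)
H(c, E) = 18*E (H(c, E) = (E*(-6))*(-3) = -6*E*(-3) = 18*E)
(105*P(4, -11))*H(-3, 15) = (105*(-6 + 4*(-11)))*(18*15) = (105*(-6 - 44))*270 = (105*(-50))*270 = -5250*270 = -1417500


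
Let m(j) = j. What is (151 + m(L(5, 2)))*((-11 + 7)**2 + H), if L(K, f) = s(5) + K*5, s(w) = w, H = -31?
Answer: -2715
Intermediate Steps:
L(K, f) = 5 + 5*K (L(K, f) = 5 + K*5 = 5 + 5*K)
(151 + m(L(5, 2)))*((-11 + 7)**2 + H) = (151 + (5 + 5*5))*((-11 + 7)**2 - 31) = (151 + (5 + 25))*((-4)**2 - 31) = (151 + 30)*(16 - 31) = 181*(-15) = -2715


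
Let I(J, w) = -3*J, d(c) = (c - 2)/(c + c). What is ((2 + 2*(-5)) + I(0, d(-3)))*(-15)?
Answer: 120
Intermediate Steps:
d(c) = (-2 + c)/(2*c) (d(c) = (-2 + c)/((2*c)) = (-2 + c)*(1/(2*c)) = (-2 + c)/(2*c))
((2 + 2*(-5)) + I(0, d(-3)))*(-15) = ((2 + 2*(-5)) - 3*0)*(-15) = ((2 - 10) + 0)*(-15) = (-8 + 0)*(-15) = -8*(-15) = 120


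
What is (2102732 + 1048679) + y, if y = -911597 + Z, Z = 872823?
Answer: 3112637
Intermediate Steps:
y = -38774 (y = -911597 + 872823 = -38774)
(2102732 + 1048679) + y = (2102732 + 1048679) - 38774 = 3151411 - 38774 = 3112637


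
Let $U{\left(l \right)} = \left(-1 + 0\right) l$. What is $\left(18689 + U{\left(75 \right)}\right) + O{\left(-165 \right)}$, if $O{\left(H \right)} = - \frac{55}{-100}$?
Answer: $\frac{372291}{20} \approx 18615.0$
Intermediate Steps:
$U{\left(l \right)} = - l$
$O{\left(H \right)} = \frac{11}{20}$ ($O{\left(H \right)} = \left(-55\right) \left(- \frac{1}{100}\right) = \frac{11}{20}$)
$\left(18689 + U{\left(75 \right)}\right) + O{\left(-165 \right)} = \left(18689 - 75\right) + \frac{11}{20} = 18614 + \frac{11}{20} = \frac{372291}{20}$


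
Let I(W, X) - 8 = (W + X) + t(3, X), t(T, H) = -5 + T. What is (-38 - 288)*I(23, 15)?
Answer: -14344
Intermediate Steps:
I(W, X) = 6 + W + X (I(W, X) = 8 + ((W + X) + (-5 + 3)) = 8 + ((W + X) - 2) = 8 + (-2 + W + X) = 6 + W + X)
(-38 - 288)*I(23, 15) = (-38 - 288)*(6 + 23 + 15) = -326*44 = -14344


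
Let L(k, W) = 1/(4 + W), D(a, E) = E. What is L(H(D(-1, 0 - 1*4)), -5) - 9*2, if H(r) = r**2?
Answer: -19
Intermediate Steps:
L(H(D(-1, 0 - 1*4)), -5) - 9*2 = 1/(4 - 5) - 9*2 = 1/(-1) - 18 = -1 - 18 = -19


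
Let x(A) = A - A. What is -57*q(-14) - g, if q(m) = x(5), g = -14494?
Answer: 14494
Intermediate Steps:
x(A) = 0
q(m) = 0
-57*q(-14) - g = -57*0 - 1*(-14494) = 0 + 14494 = 14494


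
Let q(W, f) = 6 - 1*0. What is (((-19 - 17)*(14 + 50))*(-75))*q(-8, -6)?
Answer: 1036800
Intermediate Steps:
q(W, f) = 6 (q(W, f) = 6 + 0 = 6)
(((-19 - 17)*(14 + 50))*(-75))*q(-8, -6) = (((-19 - 17)*(14 + 50))*(-75))*6 = (-36*64*(-75))*6 = -2304*(-75)*6 = 172800*6 = 1036800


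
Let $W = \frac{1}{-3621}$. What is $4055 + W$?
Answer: $\frac{14683154}{3621} \approx 4055.0$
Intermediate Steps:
$W = - \frac{1}{3621} \approx -0.00027617$
$4055 + W = 4055 - \frac{1}{3621} = \frac{14683154}{3621}$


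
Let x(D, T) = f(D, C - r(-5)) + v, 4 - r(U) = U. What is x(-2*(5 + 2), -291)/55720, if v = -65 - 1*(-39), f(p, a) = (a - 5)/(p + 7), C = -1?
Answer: -167/390040 ≈ -0.00042816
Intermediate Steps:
r(U) = 4 - U
f(p, a) = (-5 + a)/(7 + p)
v = -26 (v = -65 + 39 = -26)
x(D, T) = -26 - 15/(7 + D) (x(D, T) = (-5 + (-1 - (4 - 1*(-5))))/(7 + D) - 26 = (-5 + (-1 - (4 + 5)))/(7 + D) - 26 = (-5 + (-1 - 1*9))/(7 + D) - 26 = (-5 + (-1 - 9))/(7 + D) - 26 = (-5 - 10)/(7 + D) - 26 = -15/(7 + D) - 26 = -26 - 15/(7 + D))
x(-2*(5 + 2), -291)/55720 = ((-197 - (-52)*(5 + 2))/(7 - 2*(5 + 2)))/55720 = ((-197 - (-52)*7)/(7 - 2*7))*(1/55720) = ((-197 - 26*(-14))/(7 - 14))*(1/55720) = ((-197 + 364)/(-7))*(1/55720) = -1/7*167*(1/55720) = -167/7*1/55720 = -167/390040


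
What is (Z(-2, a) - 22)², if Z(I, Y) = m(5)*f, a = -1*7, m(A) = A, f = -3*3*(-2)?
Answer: 4624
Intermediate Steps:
f = 18 (f = -9*(-2) = 18)
a = -7
Z(I, Y) = 90 (Z(I, Y) = 5*18 = 90)
(Z(-2, a) - 22)² = (90 - 22)² = 68² = 4624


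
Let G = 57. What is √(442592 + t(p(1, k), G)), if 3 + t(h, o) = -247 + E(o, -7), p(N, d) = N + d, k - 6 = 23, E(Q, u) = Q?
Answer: √442399 ≈ 665.13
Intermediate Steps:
k = 29 (k = 6 + 23 = 29)
t(h, o) = -250 + o (t(h, o) = -3 + (-247 + o) = -250 + o)
√(442592 + t(p(1, k), G)) = √(442592 + (-250 + 57)) = √(442592 - 193) = √442399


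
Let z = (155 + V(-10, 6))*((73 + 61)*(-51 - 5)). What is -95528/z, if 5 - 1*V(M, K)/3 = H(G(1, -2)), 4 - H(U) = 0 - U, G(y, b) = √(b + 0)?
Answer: 943339/11716558 + 35823*I*√2/23433116 ≈ 0.080513 + 0.002162*I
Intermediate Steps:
G(y, b) = √b
H(U) = 4 + U (H(U) = 4 - (0 - U) = 4 - (-1)*U = 4 + U)
V(M, K) = 3 - 3*I*√2 (V(M, K) = 15 - 3*(4 + √(-2)) = 15 - 3*(4 + I*√2) = 15 + (-12 - 3*I*√2) = 3 - 3*I*√2)
z = -1185632 + 22512*I*√2 (z = (155 + (3 - 3*I*√2))*((73 + 61)*(-51 - 5)) = (158 - 3*I*√2)*(134*(-56)) = (158 - 3*I*√2)*(-7504) = -1185632 + 22512*I*√2 ≈ -1.1856e+6 + 31837.0*I)
-95528/z = -95528/(-1185632 + 22512*I*√2)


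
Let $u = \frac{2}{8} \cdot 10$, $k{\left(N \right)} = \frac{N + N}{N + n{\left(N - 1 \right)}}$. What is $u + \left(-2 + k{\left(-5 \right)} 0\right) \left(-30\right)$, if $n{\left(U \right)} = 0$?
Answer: $\frac{125}{2} \approx 62.5$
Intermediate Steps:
$k{\left(N \right)} = 2$ ($k{\left(N \right)} = \frac{N + N}{N + 0} = \frac{2 N}{N} = 2$)
$u = \frac{5}{2}$ ($u = 2 \cdot \frac{1}{8} \cdot 10 = \frac{1}{4} \cdot 10 = \frac{5}{2} \approx 2.5$)
$u + \left(-2 + k{\left(-5 \right)} 0\right) \left(-30\right) = \frac{5}{2} + \left(-2 + 2 \cdot 0\right) \left(-30\right) = \frac{5}{2} + \left(-2 + 0\right) \left(-30\right) = \frac{5}{2} - -60 = \frac{5}{2} + 60 = \frac{125}{2}$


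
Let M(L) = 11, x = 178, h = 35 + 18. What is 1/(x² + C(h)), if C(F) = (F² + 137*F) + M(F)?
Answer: 1/41765 ≈ 2.3943e-5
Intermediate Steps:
h = 53
C(F) = 11 + F² + 137*F (C(F) = (F² + 137*F) + 11 = 11 + F² + 137*F)
1/(x² + C(h)) = 1/(178² + (11 + 53² + 137*53)) = 1/(31684 + (11 + 2809 + 7261)) = 1/(31684 + 10081) = 1/41765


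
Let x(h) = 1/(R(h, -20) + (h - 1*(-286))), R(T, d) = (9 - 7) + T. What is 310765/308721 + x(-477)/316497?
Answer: 3119296303229/3098779716402 ≈ 1.0066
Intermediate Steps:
R(T, d) = 2 + T
x(h) = 1/(288 + 2*h) (x(h) = 1/((2 + h) + (h - 1*(-286))) = 1/((2 + h) + (h + 286)) = 1/((2 + h) + (286 + h)) = 1/(288 + 2*h))
310765/308721 + x(-477)/316497 = 310765/308721 + (1/(2*(144 - 477)))/316497 = 310765*(1/308721) + ((1/2)/(-333))*(1/316497) = 44395/44103 + ((1/2)*(-1/333))*(1/316497) = 44395/44103 - 1/666*1/316497 = 44395/44103 - 1/210787002 = 3119296303229/3098779716402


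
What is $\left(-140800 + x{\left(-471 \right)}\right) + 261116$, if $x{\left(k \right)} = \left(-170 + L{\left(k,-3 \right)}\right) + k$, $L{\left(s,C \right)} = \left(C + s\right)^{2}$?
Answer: $344351$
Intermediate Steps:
$x{\left(k \right)} = -170 + k + \left(-3 + k\right)^{2}$ ($x{\left(k \right)} = \left(-170 + \left(-3 + k\right)^{2}\right) + k = -170 + k + \left(-3 + k\right)^{2}$)
$\left(-140800 + x{\left(-471 \right)}\right) + 261116 = \left(-140800 - \left(641 - \left(-3 - 471\right)^{2}\right)\right) + 261116 = \left(-140800 - \left(641 - 224676\right)\right) + 261116 = \left(-140800 - -224035\right) + 261116 = \left(-140800 + 224035\right) + 261116 = 83235 + 261116 = 344351$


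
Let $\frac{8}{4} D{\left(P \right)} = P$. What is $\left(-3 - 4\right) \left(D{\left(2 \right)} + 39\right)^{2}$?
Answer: $-11200$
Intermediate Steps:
$D{\left(P \right)} = \frac{P}{2}$
$\left(-3 - 4\right) \left(D{\left(2 \right)} + 39\right)^{2} = \left(-3 - 4\right) \left(\frac{1}{2} \cdot 2 + 39\right)^{2} = \left(-3 - 4\right) \left(1 + 39\right)^{2} = - 7 \cdot 40^{2} = \left(-7\right) 1600 = -11200$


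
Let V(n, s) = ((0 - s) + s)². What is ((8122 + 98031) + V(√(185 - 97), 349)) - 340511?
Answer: -234358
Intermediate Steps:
V(n, s) = 0 (V(n, s) = (-s + s)² = 0² = 0)
((8122 + 98031) + V(√(185 - 97), 349)) - 340511 = ((8122 + 98031) + 0) - 340511 = (106153 + 0) - 340511 = 106153 - 340511 = -234358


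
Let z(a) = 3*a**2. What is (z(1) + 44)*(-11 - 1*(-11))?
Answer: 0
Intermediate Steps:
(z(1) + 44)*(-11 - 1*(-11)) = (3*1**2 + 44)*(-11 - 1*(-11)) = (3*1 + 44)*(-11 + 11) = (3 + 44)*0 = 47*0 = 0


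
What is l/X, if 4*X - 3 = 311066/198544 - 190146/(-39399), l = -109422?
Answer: -570630992465088/12245890321 ≈ -46598.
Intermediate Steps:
X = 12245890321/5214956704 (X = ¾ + (311066/198544 - 190146/(-39399))/4 = ¾ + (311066*(1/198544) - 190146*(-1/39399))/4 = ¾ + (155533/99272 + 63382/13133)/4 = ¾ + (¼)*(8334672793/1303739176) = ¾ + 8334672793/5214956704 = 12245890321/5214956704 ≈ 2.3482)
l/X = -109422/12245890321/5214956704 = -109422*5214956704/12245890321 = -570630992465088/12245890321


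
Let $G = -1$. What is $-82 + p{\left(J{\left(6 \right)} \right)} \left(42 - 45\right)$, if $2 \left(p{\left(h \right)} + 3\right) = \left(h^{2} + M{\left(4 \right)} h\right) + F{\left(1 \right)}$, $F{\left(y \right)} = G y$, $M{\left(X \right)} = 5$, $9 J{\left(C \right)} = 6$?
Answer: $- \frac{463}{6} \approx -77.167$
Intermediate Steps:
$J{\left(C \right)} = \frac{2}{3}$ ($J{\left(C \right)} = \frac{1}{9} \cdot 6 = \frac{2}{3}$)
$F{\left(y \right)} = - y$
$p{\left(h \right)} = - \frac{7}{2} + \frac{h^{2}}{2} + \frac{5 h}{2}$ ($p{\left(h \right)} = -3 + \frac{\left(h^{2} + 5 h\right) - 1}{2} = -3 + \frac{-1 + h^{2} + 5 h}{2} = -3 + \left(- \frac{1}{2} + \frac{h^{2}}{2} + \frac{5 h}{2}\right) = - \frac{7}{2} + \frac{h^{2}}{2} + \frac{5 h}{2}$)
$-82 + p{\left(J{\left(6 \right)} \right)} \left(42 - 45\right) = -82 + \left(- \frac{7}{2} + \frac{\left(\frac{2}{3}\right)^{2}}{2} + \frac{5}{2} \cdot \frac{2}{3}\right) \left(42 - 45\right) = -82 + \left(- \frac{7}{2} + \frac{1}{2} \cdot \frac{4}{9} + \frac{5}{3}\right) \left(42 - 45\right) = -82 + \left(- \frac{7}{2} + \frac{2}{9} + \frac{5}{3}\right) \left(-3\right) = -82 - - \frac{29}{6} = -82 + \frac{29}{6} = - \frac{463}{6}$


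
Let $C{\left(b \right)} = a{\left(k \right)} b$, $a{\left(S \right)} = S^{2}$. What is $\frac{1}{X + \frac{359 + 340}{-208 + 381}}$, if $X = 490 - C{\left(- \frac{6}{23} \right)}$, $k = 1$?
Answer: $\frac{3979}{1966825} \approx 0.0020231$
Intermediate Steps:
$C{\left(b \right)} = b$ ($C{\left(b \right)} = 1^{2} b = 1 b = b$)
$X = \frac{11276}{23}$ ($X = 490 - - \frac{6}{23} = 490 + \frac{6}{23} = \frac{11276}{23} \approx 490.26$)
$\frac{1}{X + \frac{359 + 340}{-208 + 381}} = \frac{1}{\frac{11276}{23} + \frac{359 + 340}{-208 + 381}} = \frac{1}{\frac{11276}{23} + \frac{699}{173}} = \frac{1}{\frac{1966825}{3979}} = \frac{3979}{1966825}$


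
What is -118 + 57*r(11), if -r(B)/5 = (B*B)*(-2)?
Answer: 68852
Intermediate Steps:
r(B) = 10*B² (r(B) = -5*B*B*(-2) = -5*B²*(-2) = -(-10)*B² = 10*B²)
-118 + 57*r(11) = -118 + 57*(10*11²) = -118 + 57*(10*121) = -118 + 57*1210 = -118 + 68970 = 68852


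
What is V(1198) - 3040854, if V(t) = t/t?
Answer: -3040853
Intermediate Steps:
V(t) = 1
V(1198) - 3040854 = 1 - 3040854 = -3040853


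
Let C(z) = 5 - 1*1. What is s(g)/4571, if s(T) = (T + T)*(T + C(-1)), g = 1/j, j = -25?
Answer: -198/2856875 ≈ -6.9306e-5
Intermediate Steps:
g = -1/25 (g = 1/(-25) = -1/25 ≈ -0.040000)
C(z) = 4 (C(z) = 5 - 1 = 4)
s(T) = 2*T*(4 + T) (s(T) = (T + T)*(T + 4) = (2*T)*(4 + T) = 2*T*(4 + T))
s(g)/4571 = (2*(-1/25)*(4 - 1/25))/4571 = (2*(-1/25)*(99/25))*(1/4571) = -198/625*1/4571 = -198/2856875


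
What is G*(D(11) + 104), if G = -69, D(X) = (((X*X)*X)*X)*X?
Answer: -11119695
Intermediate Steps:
D(X) = X⁵ (D(X) = ((X²*X)*X)*X = (X³*X)*X = X⁴*X = X⁵)
G*(D(11) + 104) = -69*(11⁵ + 104) = -69*(161051 + 104) = -69*161155 = -11119695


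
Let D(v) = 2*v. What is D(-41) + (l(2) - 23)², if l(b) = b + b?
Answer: 279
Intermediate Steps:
l(b) = 2*b
D(-41) + (l(2) - 23)² = 2*(-41) + (2*2 - 23)² = -82 + (4 - 23)² = -82 + (-19)² = -82 + 361 = 279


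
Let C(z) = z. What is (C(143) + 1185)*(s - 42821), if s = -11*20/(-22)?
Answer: -56853008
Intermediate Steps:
s = 10 (s = -220*(-1/22) = 10)
(C(143) + 1185)*(s - 42821) = (143 + 1185)*(10 - 42821) = 1328*(-42811) = -56853008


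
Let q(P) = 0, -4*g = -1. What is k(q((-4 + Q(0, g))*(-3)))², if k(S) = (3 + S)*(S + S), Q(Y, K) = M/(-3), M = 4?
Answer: 0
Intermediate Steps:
g = ¼ (g = -¼*(-1) = ¼ ≈ 0.25000)
Q(Y, K) = -4/3 (Q(Y, K) = 4/(-3) = 4*(-⅓) = -4/3)
k(S) = 2*S*(3 + S) (k(S) = (3 + S)*(2*S) = 2*S*(3 + S))
k(q((-4 + Q(0, g))*(-3)))² = (2*0*(3 + 0))² = (2*0*3)² = 0² = 0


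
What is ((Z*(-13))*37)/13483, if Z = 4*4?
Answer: -7696/13483 ≈ -0.57079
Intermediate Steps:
Z = 16
((Z*(-13))*37)/13483 = ((16*(-13))*37)/13483 = -208*37*(1/13483) = -7696*1/13483 = -7696/13483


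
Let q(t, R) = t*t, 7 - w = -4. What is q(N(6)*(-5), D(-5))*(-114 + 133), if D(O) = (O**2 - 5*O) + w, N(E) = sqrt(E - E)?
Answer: 0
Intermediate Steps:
w = 11 (w = 7 - 1*(-4) = 7 + 4 = 11)
N(E) = 0 (N(E) = sqrt(0) = 0)
D(O) = 11 + O**2 - 5*O (D(O) = (O**2 - 5*O) + 11 = 11 + O**2 - 5*O)
q(t, R) = t**2
q(N(6)*(-5), D(-5))*(-114 + 133) = (0*(-5))**2*(-114 + 133) = 0**2*19 = 0*19 = 0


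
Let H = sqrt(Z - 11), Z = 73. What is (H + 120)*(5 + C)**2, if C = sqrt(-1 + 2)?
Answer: 4320 + 36*sqrt(62) ≈ 4603.5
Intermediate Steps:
H = sqrt(62) (H = sqrt(73 - 11) = sqrt(62) ≈ 7.8740)
C = 1 (C = sqrt(1) = 1)
(H + 120)*(5 + C)**2 = (sqrt(62) + 120)*(5 + 1)**2 = (120 + sqrt(62))*6**2 = (120 + sqrt(62))*36 = 4320 + 36*sqrt(62)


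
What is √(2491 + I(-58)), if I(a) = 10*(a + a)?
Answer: 11*√11 ≈ 36.483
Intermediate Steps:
I(a) = 20*a (I(a) = 10*(2*a) = 20*a)
√(2491 + I(-58)) = √(2491 + 20*(-58)) = √(2491 - 1160) = √1331 = 11*√11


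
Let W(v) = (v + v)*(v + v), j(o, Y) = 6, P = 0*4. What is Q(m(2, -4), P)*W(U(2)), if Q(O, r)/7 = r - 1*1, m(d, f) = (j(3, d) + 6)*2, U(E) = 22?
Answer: -13552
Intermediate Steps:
P = 0
m(d, f) = 24 (m(d, f) = (6 + 6)*2 = 12*2 = 24)
Q(O, r) = -7 + 7*r (Q(O, r) = 7*(r - 1*1) = 7*(r - 1) = 7*(-1 + r) = -7 + 7*r)
W(v) = 4*v**2 (W(v) = (2*v)*(2*v) = 4*v**2)
Q(m(2, -4), P)*W(U(2)) = (-7 + 7*0)*(4*22**2) = (-7 + 0)*(4*484) = -7*1936 = -13552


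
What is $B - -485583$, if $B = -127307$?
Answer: $358276$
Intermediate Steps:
$B - -485583 = -127307 - -485583 = -127307 + 485583 = 358276$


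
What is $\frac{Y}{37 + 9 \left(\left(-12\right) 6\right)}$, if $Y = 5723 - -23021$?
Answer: $- \frac{28744}{611} \approx -47.044$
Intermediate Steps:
$Y = 28744$ ($Y = 5723 + 23021 = 28744$)
$\frac{Y}{37 + 9 \left(\left(-12\right) 6\right)} = \frac{28744}{37 + 9 \left(\left(-12\right) 6\right)} = \frac{28744}{37 + 9 \left(-72\right)} = \frac{28744}{37 - 648} = \frac{28744}{-611} = 28744 \left(- \frac{1}{611}\right) = - \frac{28744}{611}$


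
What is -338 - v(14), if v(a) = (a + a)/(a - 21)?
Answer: -334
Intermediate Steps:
v(a) = 2*a/(-21 + a) (v(a) = (2*a)/(-21 + a) = 2*a/(-21 + a))
-338 - v(14) = -338 - 2*14/(-21 + 14) = -338 - 2*14/(-7) = -338 - 2*14*(-1)/7 = -338 - 1*(-4) = -338 + 4 = -334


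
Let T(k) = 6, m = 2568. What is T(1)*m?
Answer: 15408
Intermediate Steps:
T(1)*m = 6*2568 = 15408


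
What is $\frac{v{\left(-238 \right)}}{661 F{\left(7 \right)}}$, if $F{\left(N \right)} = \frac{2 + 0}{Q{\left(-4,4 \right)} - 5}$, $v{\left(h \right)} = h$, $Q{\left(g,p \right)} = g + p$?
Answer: $\frac{595}{661} \approx 0.90015$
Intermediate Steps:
$F{\left(N \right)} = - \frac{2}{5}$ ($F{\left(N \right)} = \frac{2 + 0}{\left(-4 + 4\right) - 5} = \frac{2}{0 - 5} = \frac{2}{-5} = 2 \left(- \frac{1}{5}\right) = - \frac{2}{5}$)
$\frac{v{\left(-238 \right)}}{661 F{\left(7 \right)}} = - \frac{238}{661 \left(- \frac{2}{5}\right)} = - \frac{238}{- \frac{1322}{5}} = \left(-238\right) \left(- \frac{5}{1322}\right) = \frac{595}{661}$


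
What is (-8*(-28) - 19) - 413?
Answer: -208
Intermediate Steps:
(-8*(-28) - 19) - 413 = (224 - 19) - 413 = 205 - 413 = -208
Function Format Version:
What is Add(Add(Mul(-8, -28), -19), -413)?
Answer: -208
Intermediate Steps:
Add(Add(Mul(-8, -28), -19), -413) = Add(Add(224, -19), -413) = Add(205, -413) = -208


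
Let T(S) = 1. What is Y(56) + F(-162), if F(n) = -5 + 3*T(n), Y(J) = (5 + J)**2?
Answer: 3719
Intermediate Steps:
F(n) = -2 (F(n) = -5 + 3*1 = -5 + 3 = -2)
Y(56) + F(-162) = (5 + 56)**2 - 2 = 61**2 - 2 = 3721 - 2 = 3719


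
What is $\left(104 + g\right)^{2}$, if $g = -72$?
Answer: $1024$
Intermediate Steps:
$\left(104 + g\right)^{2} = \left(104 - 72\right)^{2} = 32^{2} = 1024$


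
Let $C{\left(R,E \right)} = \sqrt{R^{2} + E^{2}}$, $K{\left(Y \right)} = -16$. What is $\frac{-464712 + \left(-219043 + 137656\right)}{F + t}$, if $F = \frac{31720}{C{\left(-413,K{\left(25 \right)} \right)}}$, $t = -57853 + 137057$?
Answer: $- \frac{73887321941067}{10716309592948} + \frac{433056507 \sqrt{6833}}{5358154796474} \approx -6.8882$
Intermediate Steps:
$t = 79204$
$C{\left(R,E \right)} = \sqrt{E^{2} + R^{2}}$
$F = \frac{6344 \sqrt{6833}}{6833}$ ($F = \frac{31720}{\sqrt{\left(-16\right)^{2} + \left(-413\right)^{2}}} = \frac{31720}{\sqrt{256 + 170569}} = \frac{31720}{\sqrt{170825}} = \frac{31720}{5 \sqrt{6833}} = 31720 \frac{\sqrt{6833}}{34165} = \frac{6344 \sqrt{6833}}{6833} \approx 76.746$)
$\frac{-464712 + \left(-219043 + 137656\right)}{F + t} = \frac{-464712 + \left(-219043 + 137656\right)}{\frac{6344 \sqrt{6833}}{6833} + 79204} = \frac{-464712 - 81387}{79204 + \frac{6344 \sqrt{6833}}{6833}} = - \frac{546099}{79204 + \frac{6344 \sqrt{6833}}{6833}}$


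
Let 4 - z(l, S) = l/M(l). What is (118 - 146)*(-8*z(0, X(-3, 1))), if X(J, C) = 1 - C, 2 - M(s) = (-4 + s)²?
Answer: 896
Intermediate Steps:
M(s) = 2 - (-4 + s)²
z(l, S) = 4 - l/(2 - (-4 + l)²)
(118 - 146)*(-8*z(0, X(-3, 1))) = (118 - 146)*(-8*(4 + 0/(-2 + (-4 + 0)²))) = -(-224)*(4 + 0/(-2 + (-4)²)) = -(-224)*(4 + 0/(-2 + 16)) = -(-224)*(4 + 0/14) = -(-224)*(4 + 0*(1/14)) = -(-224)*(4 + 0) = -(-224)*4 = -28*(-32) = 896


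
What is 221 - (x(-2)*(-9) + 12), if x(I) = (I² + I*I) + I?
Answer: 263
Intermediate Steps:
x(I) = I + 2*I² (x(I) = (I² + I²) + I = 2*I² + I = I + 2*I²)
221 - (x(-2)*(-9) + 12) = 221 - (-2*(1 + 2*(-2))*(-9) + 12) = 221 - (-2*(1 - 4)*(-9) + 12) = 221 - (-2*(-3)*(-9) + 12) = 221 - (6*(-9) + 12) = 221 - (-54 + 12) = 221 - 1*(-42) = 221 + 42 = 263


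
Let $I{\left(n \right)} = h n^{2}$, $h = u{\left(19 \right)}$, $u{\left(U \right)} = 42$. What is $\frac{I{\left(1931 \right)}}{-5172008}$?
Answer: $- \frac{78303981}{2586004} \approx -30.28$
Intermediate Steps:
$h = 42$
$I{\left(n \right)} = 42 n^{2}$
$\frac{I{\left(1931 \right)}}{-5172008} = \frac{42 \cdot 1931^{2}}{-5172008} = 42 \cdot 3728761 \left(- \frac{1}{5172008}\right) = 156607962 \left(- \frac{1}{5172008}\right) = - \frac{78303981}{2586004}$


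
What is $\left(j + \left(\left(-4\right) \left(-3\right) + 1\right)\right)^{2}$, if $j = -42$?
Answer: $841$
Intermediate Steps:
$\left(j + \left(\left(-4\right) \left(-3\right) + 1\right)\right)^{2} = \left(-42 + \left(\left(-4\right) \left(-3\right) + 1\right)\right)^{2} = \left(-42 + \left(12 + 1\right)\right)^{2} = \left(-42 + 13\right)^{2} = \left(-29\right)^{2} = 841$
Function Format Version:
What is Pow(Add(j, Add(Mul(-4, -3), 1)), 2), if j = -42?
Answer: 841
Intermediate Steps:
Pow(Add(j, Add(Mul(-4, -3), 1)), 2) = Pow(Add(-42, Add(Mul(-4, -3), 1)), 2) = Pow(Add(-42, Add(12, 1)), 2) = Pow(Add(-42, 13), 2) = Pow(-29, 2) = 841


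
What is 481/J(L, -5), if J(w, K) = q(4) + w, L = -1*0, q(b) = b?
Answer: 481/4 ≈ 120.25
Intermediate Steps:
L = 0
J(w, K) = 4 + w
481/J(L, -5) = 481/(4 + 0) = 481/4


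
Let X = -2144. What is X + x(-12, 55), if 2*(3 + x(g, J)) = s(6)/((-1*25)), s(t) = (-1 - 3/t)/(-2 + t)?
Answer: -858797/400 ≈ -2147.0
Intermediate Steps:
s(t) = (-1 - 3/t)/(-2 + t)
x(g, J) = -1197/400 (x(g, J) = -3 + (((-3 - 1*6)/(6*(-2 + 6)))/((-1*25)))/2 = -3 + (((⅙)*(-3 - 6)/4)/(-25))/2 = -3 + (((⅙)*(¼)*(-9))*(-1/25))/2 = -3 + (-3/8*(-1/25))/2 = -3 + (½)*(3/200) = -3 + 3/400 = -1197/400)
X + x(-12, 55) = -2144 - 1197/400 = -858797/400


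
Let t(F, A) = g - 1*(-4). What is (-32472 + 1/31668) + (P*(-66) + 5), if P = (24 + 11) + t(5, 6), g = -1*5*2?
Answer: -1088777507/31668 ≈ -34381.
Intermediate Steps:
g = -10 (g = -5*2 = -10)
t(F, A) = -6 (t(F, A) = -10 - 1*(-4) = -10 + 4 = -6)
P = 29 (P = (24 + 11) - 6 = 35 - 6 = 29)
(-32472 + 1/31668) + (P*(-66) + 5) = (-32472 + 1/31668) + (29*(-66) + 5) = (-32472 + 1/31668) + (-1914 + 5) = -1028323295/31668 - 1909 = -1088777507/31668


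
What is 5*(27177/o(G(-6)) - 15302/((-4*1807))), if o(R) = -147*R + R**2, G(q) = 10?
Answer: -21933952/247559 ≈ -88.601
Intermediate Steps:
o(R) = R**2 - 147*R
5*(27177/o(G(-6)) - 15302/((-4*1807))) = 5*(27177/((10*(-147 + 10))) - 15302/((-4*1807))) = 5*(27177/((10*(-137))) - 15302/(-7228)) = 5*(27177/(-1370) - 15302*(-1/7228)) = 5*(27177*(-1/1370) + 7651/3614) = 5*(-27177/1370 + 7651/3614) = 5*(-21933952/1237795) = -21933952/247559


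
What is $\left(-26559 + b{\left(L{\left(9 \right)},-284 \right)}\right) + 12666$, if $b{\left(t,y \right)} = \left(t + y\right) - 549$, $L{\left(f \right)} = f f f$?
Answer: $-13997$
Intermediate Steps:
$L{\left(f \right)} = f^{3}$ ($L{\left(f \right)} = f^{2} f = f^{3}$)
$b{\left(t,y \right)} = -549 + t + y$
$\left(-26559 + b{\left(L{\left(9 \right)},-284 \right)}\right) + 12666 = \left(-26559 - \left(833 - 729\right)\right) + 12666 = \left(-26559 - 104\right) + 12666 = -26663 + 12666 = -13997$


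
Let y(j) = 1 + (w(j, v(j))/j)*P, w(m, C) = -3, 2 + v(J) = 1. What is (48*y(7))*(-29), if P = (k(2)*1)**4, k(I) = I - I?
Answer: -1392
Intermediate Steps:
v(J) = -1 (v(J) = -2 + 1 = -1)
k(I) = 0
P = 0 (P = (0*1)**4 = 0**4 = 0)
y(j) = 1 (y(j) = 1 - 3/j*0 = 1 + 0 = 1)
(48*y(7))*(-29) = (48*1)*(-29) = 48*(-29) = -1392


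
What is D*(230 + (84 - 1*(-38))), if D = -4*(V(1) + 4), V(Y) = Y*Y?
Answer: -7040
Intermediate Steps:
V(Y) = Y**2
D = -20 (D = -4*(1**2 + 4) = -4*(1 + 4) = -4*5 = -20)
D*(230 + (84 - 1*(-38))) = -20*(230 + (84 - 1*(-38))) = -20*(230 + (84 + 38)) = -20*(230 + 122) = -20*352 = -7040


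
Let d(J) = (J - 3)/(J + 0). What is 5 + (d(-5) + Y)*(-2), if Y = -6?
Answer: 69/5 ≈ 13.800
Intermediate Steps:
d(J) = (-3 + J)/J
5 + (d(-5) + Y)*(-2) = 5 + ((-3 - 5)/(-5) - 6)*(-2) = 5 + (-1/5*(-8) - 6)*(-2) = 5 + (8/5 - 6)*(-2) = 5 - 22/5*(-2) = 5 + 44/5 = 69/5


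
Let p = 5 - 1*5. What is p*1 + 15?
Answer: 15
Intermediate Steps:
p = 0 (p = 5 - 5 = 0)
p*1 + 15 = 0*1 + 15 = 0 + 15 = 15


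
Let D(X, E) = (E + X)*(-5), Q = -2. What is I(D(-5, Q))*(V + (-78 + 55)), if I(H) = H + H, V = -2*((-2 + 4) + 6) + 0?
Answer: -2730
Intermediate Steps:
D(X, E) = -5*E - 5*X
V = -16 (V = -2*(2 + 6) + 0 = -2*8 + 0 = -16 + 0 = -16)
I(H) = 2*H
I(D(-5, Q))*(V + (-78 + 55)) = (2*(-5*(-2) - 5*(-5)))*(-16 + (-78 + 55)) = (2*(10 + 25))*(-16 - 23) = (2*35)*(-39) = 70*(-39) = -2730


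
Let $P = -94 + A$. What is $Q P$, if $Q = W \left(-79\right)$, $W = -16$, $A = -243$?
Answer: $-425968$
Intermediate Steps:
$P = -337$ ($P = -94 - 243 = -337$)
$Q = 1264$ ($Q = \left(-16\right) \left(-79\right) = 1264$)
$Q P = 1264 \left(-337\right) = -425968$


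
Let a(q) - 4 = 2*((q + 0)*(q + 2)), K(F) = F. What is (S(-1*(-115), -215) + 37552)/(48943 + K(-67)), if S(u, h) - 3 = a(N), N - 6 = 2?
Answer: 12573/16292 ≈ 0.77173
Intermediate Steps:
N = 8 (N = 6 + 2 = 8)
a(q) = 4 + 2*q*(2 + q) (a(q) = 4 + 2*((q + 0)*(q + 2)) = 4 + 2*(q*(2 + q)) = 4 + 2*q*(2 + q))
S(u, h) = 167 (S(u, h) = 3 + (4 + 2*8² + 4*8) = 3 + (4 + 2*64 + 32) = 3 + (4 + 128 + 32) = 3 + 164 = 167)
(S(-1*(-115), -215) + 37552)/(48943 + K(-67)) = (167 + 37552)/(48943 - 67) = 37719/48876 = 37719*(1/48876) = 12573/16292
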